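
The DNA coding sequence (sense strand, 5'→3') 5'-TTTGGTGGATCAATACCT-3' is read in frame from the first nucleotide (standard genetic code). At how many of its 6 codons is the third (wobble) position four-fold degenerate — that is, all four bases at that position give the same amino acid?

4

Codon 1 TTT (Phe): third position 2-fold.
Codon 2 GGT (Gly): third position 4-fold.
Codon 3 GGA (Gly): third position 4-fold.
Codon 4 TCA (Ser): third position 4-fold.
Codon 5 ATA (Ile): third position 3-fold.
Codon 6 CCT (Pro): third position 4-fold.
Four-fold degenerate third positions: 4.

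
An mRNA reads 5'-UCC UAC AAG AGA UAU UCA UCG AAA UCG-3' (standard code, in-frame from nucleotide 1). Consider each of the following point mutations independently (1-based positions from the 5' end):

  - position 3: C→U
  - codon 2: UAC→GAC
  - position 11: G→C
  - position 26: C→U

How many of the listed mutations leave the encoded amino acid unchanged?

1

Codon 1: UCC (Ser) → UCU (Ser) — synonymous.
Codon 2: UAC (Tyr) → GAC (Asp) — missense.
Codon 4: AGA (Arg) → ACA (Thr) — missense.
Codon 9: UCG (Ser) → UUG (Leu) — missense.
Synonymous: 1 of 4.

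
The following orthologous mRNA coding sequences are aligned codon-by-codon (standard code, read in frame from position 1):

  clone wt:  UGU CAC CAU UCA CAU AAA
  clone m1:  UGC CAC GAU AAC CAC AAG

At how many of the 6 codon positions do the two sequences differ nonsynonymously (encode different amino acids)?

Codon 1: UGU Cys / UGC Cys — synonymous.
Codon 2: CAC His / CAC His — identical.
Codon 3: CAU His / GAU Asp — nonsynonymous.
Codon 4: UCA Ser / AAC Asn — nonsynonymous.
Codon 5: CAU His / CAC His — synonymous.
Codon 6: AAA Lys / AAG Lys — synonymous.
Nonsynonymous differences: 2.

2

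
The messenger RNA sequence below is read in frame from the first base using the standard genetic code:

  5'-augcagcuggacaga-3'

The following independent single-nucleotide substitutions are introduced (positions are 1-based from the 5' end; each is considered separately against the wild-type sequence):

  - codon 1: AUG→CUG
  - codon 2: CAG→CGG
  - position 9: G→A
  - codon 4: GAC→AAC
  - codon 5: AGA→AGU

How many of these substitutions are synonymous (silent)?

1

Codon 1: AUG (Met) → CUG (Leu) — missense.
Codon 2: CAG (Gln) → CGG (Arg) — missense.
Codon 3: CUG (Leu) → CUA (Leu) — synonymous.
Codon 4: GAC (Asp) → AAC (Asn) — missense.
Codon 5: AGA (Arg) → AGU (Ser) — missense.
Synonymous: 1 of 5.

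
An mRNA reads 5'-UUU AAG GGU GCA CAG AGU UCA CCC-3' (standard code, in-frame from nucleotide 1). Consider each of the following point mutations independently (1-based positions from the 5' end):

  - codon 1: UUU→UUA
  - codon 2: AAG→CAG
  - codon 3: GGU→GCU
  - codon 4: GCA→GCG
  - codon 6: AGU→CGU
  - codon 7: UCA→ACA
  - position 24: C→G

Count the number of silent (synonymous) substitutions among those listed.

Codon 1: UUU (Phe) → UUA (Leu) — missense.
Codon 2: AAG (Lys) → CAG (Gln) — missense.
Codon 3: GGU (Gly) → GCU (Ala) — missense.
Codon 4: GCA (Ala) → GCG (Ala) — synonymous.
Codon 6: AGU (Ser) → CGU (Arg) — missense.
Codon 7: UCA (Ser) → ACA (Thr) — missense.
Codon 8: CCC (Pro) → CCG (Pro) — synonymous.
Synonymous: 2 of 7.

2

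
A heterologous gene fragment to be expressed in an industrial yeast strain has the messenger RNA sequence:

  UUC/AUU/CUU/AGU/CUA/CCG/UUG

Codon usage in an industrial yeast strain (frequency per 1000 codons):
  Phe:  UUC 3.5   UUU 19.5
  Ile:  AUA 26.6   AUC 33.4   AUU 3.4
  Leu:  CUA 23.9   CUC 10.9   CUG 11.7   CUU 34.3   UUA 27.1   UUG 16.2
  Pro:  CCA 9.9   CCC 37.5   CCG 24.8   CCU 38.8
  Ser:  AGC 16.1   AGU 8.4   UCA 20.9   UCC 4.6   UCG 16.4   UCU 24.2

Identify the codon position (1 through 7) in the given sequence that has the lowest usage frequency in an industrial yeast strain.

2

Codon 1 UUC (Phe): 3.5 per 1000.
Codon 2 AUU (Ile): 3.4 per 1000.
Codon 3 CUU (Leu): 34.3 per 1000.
Codon 4 AGU (Ser): 8.4 per 1000.
Codon 5 CUA (Leu): 23.9 per 1000.
Codon 6 CCG (Pro): 24.8 per 1000.
Codon 7 UUG (Leu): 16.2 per 1000.
Lowest frequency is 3.4 at codon 2.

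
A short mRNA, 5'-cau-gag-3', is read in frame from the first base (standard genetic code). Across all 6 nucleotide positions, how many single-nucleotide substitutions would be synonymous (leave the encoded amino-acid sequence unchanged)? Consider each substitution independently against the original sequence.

Codon 1 (CAU, His): 1 synonymous substitution.
Codon 2 (GAG, Glu): 1 synonymous substitution.
Total: 1 + 1 = 2.

2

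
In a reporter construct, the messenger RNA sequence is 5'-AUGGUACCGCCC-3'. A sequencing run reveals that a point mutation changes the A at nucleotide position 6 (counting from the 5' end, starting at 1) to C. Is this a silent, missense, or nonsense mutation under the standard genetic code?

silent

Position 6 falls in codon 2: GUA → Val.
After the substitution the codon is GUC → Val.
Both encode Val, so the change is synonymous.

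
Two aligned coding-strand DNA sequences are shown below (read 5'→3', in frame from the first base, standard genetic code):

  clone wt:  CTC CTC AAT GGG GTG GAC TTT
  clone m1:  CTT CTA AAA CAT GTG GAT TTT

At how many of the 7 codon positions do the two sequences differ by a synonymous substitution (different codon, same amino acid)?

3

Codon 1: CTC Leu / CTT Leu — synonymous.
Codon 2: CTC Leu / CTA Leu — synonymous.
Codon 3: AAT Asn / AAA Lys — nonsynonymous.
Codon 4: GGG Gly / CAT His — nonsynonymous.
Codon 5: GTG Val / GTG Val — identical.
Codon 6: GAC Asp / GAT Asp — synonymous.
Codon 7: TTT Phe / TTT Phe — identical.
Synonymous differences: 3.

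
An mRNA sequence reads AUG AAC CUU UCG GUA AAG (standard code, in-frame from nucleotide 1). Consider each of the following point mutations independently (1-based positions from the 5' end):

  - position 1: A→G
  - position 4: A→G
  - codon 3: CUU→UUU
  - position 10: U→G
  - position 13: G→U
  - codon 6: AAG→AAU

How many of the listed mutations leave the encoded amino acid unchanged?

Codon 1: AUG (Met) → GUG (Val) — missense.
Codon 2: AAC (Asn) → GAC (Asp) — missense.
Codon 3: CUU (Leu) → UUU (Phe) — missense.
Codon 4: UCG (Ser) → GCG (Ala) — missense.
Codon 5: GUA (Val) → UUA (Leu) — missense.
Codon 6: AAG (Lys) → AAU (Asn) — missense.
Synonymous: 0 of 6.

0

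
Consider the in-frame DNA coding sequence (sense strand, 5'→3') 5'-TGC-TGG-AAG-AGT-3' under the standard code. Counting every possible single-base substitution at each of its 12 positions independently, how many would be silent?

3

Codon 1 (TGC, Cys): 1 synonymous substitution.
Codon 2 (TGG, Trp): 0 synonymous substitutions.
Codon 3 (AAG, Lys): 1 synonymous substitution.
Codon 4 (AGT, Ser): 1 synonymous substitution.
Total: 1 + 0 + 1 + 1 = 3.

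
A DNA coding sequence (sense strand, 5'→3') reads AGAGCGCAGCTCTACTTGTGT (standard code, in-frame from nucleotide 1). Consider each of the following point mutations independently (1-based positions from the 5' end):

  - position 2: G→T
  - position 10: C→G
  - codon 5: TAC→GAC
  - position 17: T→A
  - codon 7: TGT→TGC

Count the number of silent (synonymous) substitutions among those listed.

Codon 1: AGA (Arg) → ATA (Ile) — missense.
Codon 4: CTC (Leu) → GTC (Val) — missense.
Codon 5: TAC (Tyr) → GAC (Asp) — missense.
Codon 6: TTG (Leu) → TAG (Stop) — nonsense.
Codon 7: TGT (Cys) → TGC (Cys) — synonymous.
Synonymous: 1 of 5.

1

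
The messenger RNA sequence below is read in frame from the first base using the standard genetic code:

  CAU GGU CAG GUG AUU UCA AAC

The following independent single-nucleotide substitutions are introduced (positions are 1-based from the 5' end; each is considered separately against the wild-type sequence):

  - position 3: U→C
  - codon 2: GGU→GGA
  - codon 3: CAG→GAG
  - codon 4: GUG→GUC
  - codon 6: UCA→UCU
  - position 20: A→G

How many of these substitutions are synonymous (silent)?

4

Codon 1: CAU (His) → CAC (His) — synonymous.
Codon 2: GGU (Gly) → GGA (Gly) — synonymous.
Codon 3: CAG (Gln) → GAG (Glu) — missense.
Codon 4: GUG (Val) → GUC (Val) — synonymous.
Codon 6: UCA (Ser) → UCU (Ser) — synonymous.
Codon 7: AAC (Asn) → AGC (Ser) — missense.
Synonymous: 4 of 6.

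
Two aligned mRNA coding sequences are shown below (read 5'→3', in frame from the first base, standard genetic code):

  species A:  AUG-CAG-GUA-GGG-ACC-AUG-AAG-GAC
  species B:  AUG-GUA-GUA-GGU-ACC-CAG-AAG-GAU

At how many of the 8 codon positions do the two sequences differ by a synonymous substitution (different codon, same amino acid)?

2

Codon 1: AUG Met / AUG Met — identical.
Codon 2: CAG Gln / GUA Val — nonsynonymous.
Codon 3: GUA Val / GUA Val — identical.
Codon 4: GGG Gly / GGU Gly — synonymous.
Codon 5: ACC Thr / ACC Thr — identical.
Codon 6: AUG Met / CAG Gln — nonsynonymous.
Codon 7: AAG Lys / AAG Lys — identical.
Codon 8: GAC Asp / GAU Asp — synonymous.
Synonymous differences: 2.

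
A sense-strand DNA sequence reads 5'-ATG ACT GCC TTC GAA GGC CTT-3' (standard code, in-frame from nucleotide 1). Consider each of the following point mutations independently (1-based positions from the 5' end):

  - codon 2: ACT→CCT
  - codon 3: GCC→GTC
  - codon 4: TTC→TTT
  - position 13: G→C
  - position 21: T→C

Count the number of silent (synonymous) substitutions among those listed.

Codon 2: ACT (Thr) → CCT (Pro) — missense.
Codon 3: GCC (Ala) → GTC (Val) — missense.
Codon 4: TTC (Phe) → TTT (Phe) — synonymous.
Codon 5: GAA (Glu) → CAA (Gln) — missense.
Codon 7: CTT (Leu) → CTC (Leu) — synonymous.
Synonymous: 2 of 5.

2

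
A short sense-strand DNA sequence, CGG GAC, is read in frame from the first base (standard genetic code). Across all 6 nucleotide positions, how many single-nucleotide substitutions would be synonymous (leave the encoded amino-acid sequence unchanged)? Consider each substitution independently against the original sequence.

5

Codon 1 (CGG, Arg): 4 synonymous substitutions.
Codon 2 (GAC, Asp): 1 synonymous substitution.
Total: 4 + 1 = 5.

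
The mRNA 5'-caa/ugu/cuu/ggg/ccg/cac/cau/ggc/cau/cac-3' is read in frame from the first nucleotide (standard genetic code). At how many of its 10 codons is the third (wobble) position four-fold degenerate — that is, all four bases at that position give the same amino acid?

Codon 1 CAA (Gln): third position 2-fold.
Codon 2 UGU (Cys): third position 2-fold.
Codon 3 CUU (Leu): third position 4-fold.
Codon 4 GGG (Gly): third position 4-fold.
Codon 5 CCG (Pro): third position 4-fold.
Codon 6 CAC (His): third position 2-fold.
Codon 7 CAU (His): third position 2-fold.
Codon 8 GGC (Gly): third position 4-fold.
Codon 9 CAU (His): third position 2-fold.
Codon 10 CAC (His): third position 2-fold.
Four-fold degenerate third positions: 4.

4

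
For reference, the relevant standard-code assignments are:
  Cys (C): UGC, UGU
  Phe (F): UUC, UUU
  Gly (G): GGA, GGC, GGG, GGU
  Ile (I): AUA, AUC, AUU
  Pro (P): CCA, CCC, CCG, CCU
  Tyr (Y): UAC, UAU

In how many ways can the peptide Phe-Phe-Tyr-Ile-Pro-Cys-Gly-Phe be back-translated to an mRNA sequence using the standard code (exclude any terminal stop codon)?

Phe: 2 codons.
Phe: 2 codons.
Tyr: 2 codons.
Ile: 3 codons.
Pro: 4 codons.
Cys: 2 codons.
Gly: 4 codons.
Phe: 2 codons.
2 × 2 × 2 × 3 × 4 × 2 × 4 × 2 = 1536.

1536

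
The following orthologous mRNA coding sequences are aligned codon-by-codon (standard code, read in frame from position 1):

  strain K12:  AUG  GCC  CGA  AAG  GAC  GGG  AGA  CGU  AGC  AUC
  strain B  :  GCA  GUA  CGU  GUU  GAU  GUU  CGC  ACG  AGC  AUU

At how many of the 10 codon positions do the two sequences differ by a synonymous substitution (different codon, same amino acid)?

4

Codon 1: AUG Met / GCA Ala — nonsynonymous.
Codon 2: GCC Ala / GUA Val — nonsynonymous.
Codon 3: CGA Arg / CGU Arg — synonymous.
Codon 4: AAG Lys / GUU Val — nonsynonymous.
Codon 5: GAC Asp / GAU Asp — synonymous.
Codon 6: GGG Gly / GUU Val — nonsynonymous.
Codon 7: AGA Arg / CGC Arg — synonymous.
Codon 8: CGU Arg / ACG Thr — nonsynonymous.
Codon 9: AGC Ser / AGC Ser — identical.
Codon 10: AUC Ile / AUU Ile — synonymous.
Synonymous differences: 4.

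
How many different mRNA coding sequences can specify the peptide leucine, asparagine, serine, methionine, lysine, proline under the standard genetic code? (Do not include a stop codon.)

Leu: 6 codons.
Asn: 2 codons.
Ser: 6 codons.
Met: 1 codon.
Lys: 2 codons.
Pro: 4 codons.
6 × 2 × 6 × 1 × 2 × 4 = 576.

576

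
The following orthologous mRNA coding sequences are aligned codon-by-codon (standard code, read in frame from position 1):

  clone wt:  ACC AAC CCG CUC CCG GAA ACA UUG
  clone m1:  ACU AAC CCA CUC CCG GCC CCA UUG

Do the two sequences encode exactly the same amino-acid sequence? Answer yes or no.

Codon 1: ACC Thr / ACU Thr — synonymous.
Codon 2: AAC Asn / AAC Asn — identical.
Codon 3: CCG Pro / CCA Pro — synonymous.
Codon 4: CUC Leu / CUC Leu — identical.
Codon 5: CCG Pro / CCG Pro — identical.
Codon 6: GAA Glu / GCC Ala — nonsynonymous.
Codon 7: ACA Thr / CCA Pro — nonsynonymous.
Codon 8: UUG Leu / UUG Leu — identical.
Nonsynonymous differences: 2 → different protein.

no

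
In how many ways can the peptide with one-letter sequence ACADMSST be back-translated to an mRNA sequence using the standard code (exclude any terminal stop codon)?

Ala: 4 codons.
Cys: 2 codons.
Ala: 4 codons.
Asp: 2 codons.
Met: 1 codon.
Ser: 6 codons.
Ser: 6 codons.
Thr: 4 codons.
4 × 2 × 4 × 2 × 1 × 6 × 6 × 4 = 9216.

9216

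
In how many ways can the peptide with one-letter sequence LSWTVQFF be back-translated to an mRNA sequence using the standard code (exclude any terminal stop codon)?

4608

Leu: 6 codons.
Ser: 6 codons.
Trp: 1 codon.
Thr: 4 codons.
Val: 4 codons.
Gln: 2 codons.
Phe: 2 codons.
Phe: 2 codons.
6 × 6 × 1 × 4 × 4 × 2 × 2 × 2 = 4608.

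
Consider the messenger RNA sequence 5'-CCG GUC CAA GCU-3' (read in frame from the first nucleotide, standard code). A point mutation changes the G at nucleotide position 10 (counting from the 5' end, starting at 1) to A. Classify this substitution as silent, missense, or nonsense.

missense

Position 10 falls in codon 4: GCU → Ala.
After the substitution the codon is ACU → Thr.
Ala ≠ Thr, so this is a missense mutation.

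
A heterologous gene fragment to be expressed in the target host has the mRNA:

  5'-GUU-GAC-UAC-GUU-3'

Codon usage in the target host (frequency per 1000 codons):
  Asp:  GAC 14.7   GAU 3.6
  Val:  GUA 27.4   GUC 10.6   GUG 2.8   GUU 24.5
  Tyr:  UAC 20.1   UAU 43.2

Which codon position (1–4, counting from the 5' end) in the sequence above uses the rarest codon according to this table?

2

Codon 1 GUU (Val): 24.5 per 1000.
Codon 2 GAC (Asp): 14.7 per 1000.
Codon 3 UAC (Tyr): 20.1 per 1000.
Codon 4 GUU (Val): 24.5 per 1000.
Lowest frequency is 14.7 at codon 2.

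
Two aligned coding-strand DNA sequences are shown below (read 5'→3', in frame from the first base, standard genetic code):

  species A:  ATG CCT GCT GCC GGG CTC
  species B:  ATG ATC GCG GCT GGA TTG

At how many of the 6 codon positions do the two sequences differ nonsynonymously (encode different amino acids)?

Codon 1: ATG Met / ATG Met — identical.
Codon 2: CCT Pro / ATC Ile — nonsynonymous.
Codon 3: GCT Ala / GCG Ala — synonymous.
Codon 4: GCC Ala / GCT Ala — synonymous.
Codon 5: GGG Gly / GGA Gly — synonymous.
Codon 6: CTC Leu / TTG Leu — synonymous.
Nonsynonymous differences: 1.

1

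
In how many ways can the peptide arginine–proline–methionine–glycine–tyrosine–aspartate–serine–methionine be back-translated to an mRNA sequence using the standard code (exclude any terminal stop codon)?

2304

Arg: 6 codons.
Pro: 4 codons.
Met: 1 codon.
Gly: 4 codons.
Tyr: 2 codons.
Asp: 2 codons.
Ser: 6 codons.
Met: 1 codon.
6 × 4 × 1 × 4 × 2 × 2 × 6 × 1 = 2304.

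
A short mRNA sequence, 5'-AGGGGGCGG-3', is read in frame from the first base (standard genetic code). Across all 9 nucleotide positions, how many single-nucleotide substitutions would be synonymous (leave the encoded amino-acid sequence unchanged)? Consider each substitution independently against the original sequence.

9

Codon 1 (AGG, Arg): 2 synonymous substitutions.
Codon 2 (GGG, Gly): 3 synonymous substitutions.
Codon 3 (CGG, Arg): 4 synonymous substitutions.
Total: 2 + 3 + 4 = 9.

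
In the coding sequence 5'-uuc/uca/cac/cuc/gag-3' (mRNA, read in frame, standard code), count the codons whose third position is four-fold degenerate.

2

Codon 1 UUC (Phe): third position 2-fold.
Codon 2 UCA (Ser): third position 4-fold.
Codon 3 CAC (His): third position 2-fold.
Codon 4 CUC (Leu): third position 4-fold.
Codon 5 GAG (Glu): third position 2-fold.
Four-fold degenerate third positions: 2.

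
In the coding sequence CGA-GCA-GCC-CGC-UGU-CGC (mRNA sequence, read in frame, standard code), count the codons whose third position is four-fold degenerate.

5

Codon 1 CGA (Arg): third position 4-fold.
Codon 2 GCA (Ala): third position 4-fold.
Codon 3 GCC (Ala): third position 4-fold.
Codon 4 CGC (Arg): third position 4-fold.
Codon 5 UGU (Cys): third position 2-fold.
Codon 6 CGC (Arg): third position 4-fold.
Four-fold degenerate third positions: 5.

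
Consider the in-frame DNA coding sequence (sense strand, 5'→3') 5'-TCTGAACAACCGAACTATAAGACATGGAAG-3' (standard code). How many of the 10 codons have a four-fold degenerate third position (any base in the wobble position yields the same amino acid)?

3

Codon 1 TCT (Ser): third position 4-fold.
Codon 2 GAA (Glu): third position 2-fold.
Codon 3 CAA (Gln): third position 2-fold.
Codon 4 CCG (Pro): third position 4-fold.
Codon 5 AAC (Asn): third position 2-fold.
Codon 6 TAT (Tyr): third position 2-fold.
Codon 7 AAG (Lys): third position 2-fold.
Codon 8 ACA (Thr): third position 4-fold.
Codon 9 TGG (Trp): third position 1-fold.
Codon 10 AAG (Lys): third position 2-fold.
Four-fold degenerate third positions: 3.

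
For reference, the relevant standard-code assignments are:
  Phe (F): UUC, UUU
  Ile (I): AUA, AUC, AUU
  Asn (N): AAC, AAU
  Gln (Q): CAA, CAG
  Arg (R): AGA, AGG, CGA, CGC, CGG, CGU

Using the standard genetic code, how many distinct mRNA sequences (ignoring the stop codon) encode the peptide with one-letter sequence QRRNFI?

864

Gln: 2 codons.
Arg: 6 codons.
Arg: 6 codons.
Asn: 2 codons.
Phe: 2 codons.
Ile: 3 codons.
2 × 6 × 6 × 2 × 2 × 3 = 864.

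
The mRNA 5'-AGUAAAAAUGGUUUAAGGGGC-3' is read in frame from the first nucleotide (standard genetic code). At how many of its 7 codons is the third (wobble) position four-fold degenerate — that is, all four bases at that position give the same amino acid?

Codon 1 AGU (Ser): third position 2-fold.
Codon 2 AAA (Lys): third position 2-fold.
Codon 3 AAU (Asn): third position 2-fold.
Codon 4 GGU (Gly): third position 4-fold.
Codon 5 UUA (Leu): third position 2-fold.
Codon 6 AGG (Arg): third position 2-fold.
Codon 7 GGC (Gly): third position 4-fold.
Four-fold degenerate third positions: 2.

2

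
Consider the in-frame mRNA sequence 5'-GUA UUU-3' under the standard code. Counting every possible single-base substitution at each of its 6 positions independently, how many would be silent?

Codon 1 (GUA, Val): 3 synonymous substitutions.
Codon 2 (UUU, Phe): 1 synonymous substitution.
Total: 3 + 1 = 4.

4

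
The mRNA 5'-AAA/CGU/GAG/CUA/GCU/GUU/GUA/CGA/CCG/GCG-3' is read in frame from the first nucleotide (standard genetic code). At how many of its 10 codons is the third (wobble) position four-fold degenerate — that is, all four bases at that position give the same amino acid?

Codon 1 AAA (Lys): third position 2-fold.
Codon 2 CGU (Arg): third position 4-fold.
Codon 3 GAG (Glu): third position 2-fold.
Codon 4 CUA (Leu): third position 4-fold.
Codon 5 GCU (Ala): third position 4-fold.
Codon 6 GUU (Val): third position 4-fold.
Codon 7 GUA (Val): third position 4-fold.
Codon 8 CGA (Arg): third position 4-fold.
Codon 9 CCG (Pro): third position 4-fold.
Codon 10 GCG (Ala): third position 4-fold.
Four-fold degenerate third positions: 8.

8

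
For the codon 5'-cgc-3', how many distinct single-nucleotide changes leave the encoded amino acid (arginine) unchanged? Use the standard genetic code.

3

Position 1: none → 0 synonymous.
Position 2: none → 0 synonymous.
Position 3: CGT, CGA, CGG → 3 synonymous.
Total: 0 + 0 + 3 = 3.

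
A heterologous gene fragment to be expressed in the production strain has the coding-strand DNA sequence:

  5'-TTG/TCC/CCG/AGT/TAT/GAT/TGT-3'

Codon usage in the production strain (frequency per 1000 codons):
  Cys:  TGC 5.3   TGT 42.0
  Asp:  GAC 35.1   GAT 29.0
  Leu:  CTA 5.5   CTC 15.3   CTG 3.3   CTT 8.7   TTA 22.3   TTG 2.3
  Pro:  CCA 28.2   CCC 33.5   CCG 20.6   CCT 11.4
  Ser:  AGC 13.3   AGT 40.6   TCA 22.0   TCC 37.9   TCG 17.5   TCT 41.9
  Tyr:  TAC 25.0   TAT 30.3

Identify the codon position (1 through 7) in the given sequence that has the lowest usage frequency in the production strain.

Codon 1 TTG (Leu): 2.3 per 1000.
Codon 2 TCC (Ser): 37.9 per 1000.
Codon 3 CCG (Pro): 20.6 per 1000.
Codon 4 AGT (Ser): 40.6 per 1000.
Codon 5 TAT (Tyr): 30.3 per 1000.
Codon 6 GAT (Asp): 29.0 per 1000.
Codon 7 TGT (Cys): 42.0 per 1000.
Lowest frequency is 2.3 at codon 1.

1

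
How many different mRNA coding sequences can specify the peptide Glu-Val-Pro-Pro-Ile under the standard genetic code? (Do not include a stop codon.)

Glu: 2 codons.
Val: 4 codons.
Pro: 4 codons.
Pro: 4 codons.
Ile: 3 codons.
2 × 4 × 4 × 4 × 3 = 384.

384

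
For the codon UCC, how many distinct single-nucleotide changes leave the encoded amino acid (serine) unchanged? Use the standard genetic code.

3

Position 1: none → 0 synonymous.
Position 2: none → 0 synonymous.
Position 3: UCU, UCA, UCG → 3 synonymous.
Total: 0 + 0 + 3 = 3.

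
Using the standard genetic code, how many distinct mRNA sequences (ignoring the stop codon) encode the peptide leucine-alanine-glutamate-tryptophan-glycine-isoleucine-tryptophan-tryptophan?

Leu: 6 codons.
Ala: 4 codons.
Glu: 2 codons.
Trp: 1 codon.
Gly: 4 codons.
Ile: 3 codons.
Trp: 1 codon.
Trp: 1 codon.
6 × 4 × 2 × 1 × 4 × 3 × 1 × 1 = 576.

576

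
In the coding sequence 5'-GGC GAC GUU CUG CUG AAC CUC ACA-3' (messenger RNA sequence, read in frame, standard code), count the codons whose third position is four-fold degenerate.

Codon 1 GGC (Gly): third position 4-fold.
Codon 2 GAC (Asp): third position 2-fold.
Codon 3 GUU (Val): third position 4-fold.
Codon 4 CUG (Leu): third position 4-fold.
Codon 5 CUG (Leu): third position 4-fold.
Codon 6 AAC (Asn): third position 2-fold.
Codon 7 CUC (Leu): third position 4-fold.
Codon 8 ACA (Thr): third position 4-fold.
Four-fold degenerate third positions: 6.

6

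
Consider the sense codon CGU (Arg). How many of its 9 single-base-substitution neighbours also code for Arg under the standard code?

Position 1: none → 0 synonymous.
Position 2: none → 0 synonymous.
Position 3: CGC, CGA, CGG → 3 synonymous.
Total: 0 + 0 + 3 = 3.

3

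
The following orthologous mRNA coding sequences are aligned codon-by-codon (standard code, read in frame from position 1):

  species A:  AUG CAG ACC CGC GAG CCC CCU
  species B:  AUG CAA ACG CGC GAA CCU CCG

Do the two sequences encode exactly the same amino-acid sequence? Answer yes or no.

Codon 1: AUG Met / AUG Met — identical.
Codon 2: CAG Gln / CAA Gln — synonymous.
Codon 3: ACC Thr / ACG Thr — synonymous.
Codon 4: CGC Arg / CGC Arg — identical.
Codon 5: GAG Glu / GAA Glu — synonymous.
Codon 6: CCC Pro / CCU Pro — synonymous.
Codon 7: CCU Pro / CCG Pro — synonymous.
Nonsynonymous differences: 0 → same protein.

yes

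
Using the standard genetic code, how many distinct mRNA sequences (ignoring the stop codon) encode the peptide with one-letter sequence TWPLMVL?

2304

Thr: 4 codons.
Trp: 1 codon.
Pro: 4 codons.
Leu: 6 codons.
Met: 1 codon.
Val: 4 codons.
Leu: 6 codons.
4 × 1 × 4 × 6 × 1 × 4 × 6 = 2304.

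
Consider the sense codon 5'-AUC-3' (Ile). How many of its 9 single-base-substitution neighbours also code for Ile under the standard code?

Position 1: none → 0 synonymous.
Position 2: none → 0 synonymous.
Position 3: AUU, AUA → 2 synonymous.
Total: 0 + 0 + 2 = 2.

2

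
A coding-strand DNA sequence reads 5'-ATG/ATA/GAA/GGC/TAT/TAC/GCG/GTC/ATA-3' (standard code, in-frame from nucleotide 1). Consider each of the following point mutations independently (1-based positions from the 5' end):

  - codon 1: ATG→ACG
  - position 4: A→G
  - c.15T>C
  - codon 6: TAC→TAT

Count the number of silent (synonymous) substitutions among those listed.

2

Codon 1: ATG (Met) → ACG (Thr) — missense.
Codon 2: ATA (Ile) → GTA (Val) — missense.
Codon 5: TAT (Tyr) → TAC (Tyr) — synonymous.
Codon 6: TAC (Tyr) → TAT (Tyr) — synonymous.
Synonymous: 2 of 4.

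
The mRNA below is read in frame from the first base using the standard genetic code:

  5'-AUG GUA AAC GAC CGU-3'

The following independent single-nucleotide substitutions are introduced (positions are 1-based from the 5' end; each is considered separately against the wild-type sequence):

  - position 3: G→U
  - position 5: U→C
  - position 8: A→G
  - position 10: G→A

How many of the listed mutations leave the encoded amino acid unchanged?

Codon 1: AUG (Met) → AUU (Ile) — missense.
Codon 2: GUA (Val) → GCA (Ala) — missense.
Codon 3: AAC (Asn) → AGC (Ser) — missense.
Codon 4: GAC (Asp) → AAC (Asn) — missense.
Synonymous: 0 of 4.

0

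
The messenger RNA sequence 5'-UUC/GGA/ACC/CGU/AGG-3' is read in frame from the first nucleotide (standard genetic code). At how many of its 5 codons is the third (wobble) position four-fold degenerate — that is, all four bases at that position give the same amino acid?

Codon 1 UUC (Phe): third position 2-fold.
Codon 2 GGA (Gly): third position 4-fold.
Codon 3 ACC (Thr): third position 4-fold.
Codon 4 CGU (Arg): third position 4-fold.
Codon 5 AGG (Arg): third position 2-fold.
Four-fold degenerate third positions: 3.

3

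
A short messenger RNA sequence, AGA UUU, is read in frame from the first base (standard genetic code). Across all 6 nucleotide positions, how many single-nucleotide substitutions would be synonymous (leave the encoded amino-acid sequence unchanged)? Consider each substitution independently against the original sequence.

Codon 1 (AGA, Arg): 2 synonymous substitutions.
Codon 2 (UUU, Phe): 1 synonymous substitution.
Total: 2 + 1 = 3.

3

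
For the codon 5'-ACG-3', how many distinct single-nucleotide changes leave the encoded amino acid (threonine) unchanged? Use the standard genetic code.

Position 1: none → 0 synonymous.
Position 2: none → 0 synonymous.
Position 3: ACU, ACC, ACA → 3 synonymous.
Total: 0 + 0 + 3 = 3.

3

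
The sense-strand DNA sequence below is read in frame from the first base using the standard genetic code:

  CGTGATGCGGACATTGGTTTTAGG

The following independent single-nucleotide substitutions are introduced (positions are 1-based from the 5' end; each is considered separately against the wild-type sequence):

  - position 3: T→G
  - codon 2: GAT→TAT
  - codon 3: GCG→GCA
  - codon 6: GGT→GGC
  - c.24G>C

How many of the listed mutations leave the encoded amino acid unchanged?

3

Codon 1: CGT (Arg) → CGG (Arg) — synonymous.
Codon 2: GAT (Asp) → TAT (Tyr) — missense.
Codon 3: GCG (Ala) → GCA (Ala) — synonymous.
Codon 6: GGT (Gly) → GGC (Gly) — synonymous.
Codon 8: AGG (Arg) → AGC (Ser) — missense.
Synonymous: 3 of 5.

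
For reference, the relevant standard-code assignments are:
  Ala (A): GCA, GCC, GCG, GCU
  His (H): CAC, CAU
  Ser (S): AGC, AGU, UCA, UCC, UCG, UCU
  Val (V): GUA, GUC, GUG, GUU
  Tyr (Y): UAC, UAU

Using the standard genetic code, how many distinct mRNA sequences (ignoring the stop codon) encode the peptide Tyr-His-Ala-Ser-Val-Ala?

1536

Tyr: 2 codons.
His: 2 codons.
Ala: 4 codons.
Ser: 6 codons.
Val: 4 codons.
Ala: 4 codons.
2 × 2 × 4 × 6 × 4 × 4 = 1536.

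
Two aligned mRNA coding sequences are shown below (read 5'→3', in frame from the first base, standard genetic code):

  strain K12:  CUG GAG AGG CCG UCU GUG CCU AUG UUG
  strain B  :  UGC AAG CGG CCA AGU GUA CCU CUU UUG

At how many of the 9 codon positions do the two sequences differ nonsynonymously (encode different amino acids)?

3

Codon 1: CUG Leu / UGC Cys — nonsynonymous.
Codon 2: GAG Glu / AAG Lys — nonsynonymous.
Codon 3: AGG Arg / CGG Arg — synonymous.
Codon 4: CCG Pro / CCA Pro — synonymous.
Codon 5: UCU Ser / AGU Ser — synonymous.
Codon 6: GUG Val / GUA Val — synonymous.
Codon 7: CCU Pro / CCU Pro — identical.
Codon 8: AUG Met / CUU Leu — nonsynonymous.
Codon 9: UUG Leu / UUG Leu — identical.
Nonsynonymous differences: 3.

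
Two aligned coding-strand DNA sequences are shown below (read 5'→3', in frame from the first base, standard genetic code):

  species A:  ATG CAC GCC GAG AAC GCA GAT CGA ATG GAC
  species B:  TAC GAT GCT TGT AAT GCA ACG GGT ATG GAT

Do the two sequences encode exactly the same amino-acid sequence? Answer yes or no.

no

Codon 1: ATG Met / TAC Tyr — nonsynonymous.
Codon 2: CAC His / GAT Asp — nonsynonymous.
Codon 3: GCC Ala / GCT Ala — synonymous.
Codon 4: GAG Glu / TGT Cys — nonsynonymous.
Codon 5: AAC Asn / AAT Asn — synonymous.
Codon 6: GCA Ala / GCA Ala — identical.
Codon 7: GAT Asp / ACG Thr — nonsynonymous.
Codon 8: CGA Arg / GGT Gly — nonsynonymous.
Codon 9: ATG Met / ATG Met — identical.
Codon 10: GAC Asp / GAT Asp — synonymous.
Nonsynonymous differences: 5 → different protein.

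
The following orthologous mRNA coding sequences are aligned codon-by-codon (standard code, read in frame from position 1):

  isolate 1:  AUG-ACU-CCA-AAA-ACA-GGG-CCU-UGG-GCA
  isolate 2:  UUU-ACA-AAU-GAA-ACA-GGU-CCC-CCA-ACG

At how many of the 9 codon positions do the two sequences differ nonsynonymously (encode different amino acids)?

Codon 1: AUG Met / UUU Phe — nonsynonymous.
Codon 2: ACU Thr / ACA Thr — synonymous.
Codon 3: CCA Pro / AAU Asn — nonsynonymous.
Codon 4: AAA Lys / GAA Glu — nonsynonymous.
Codon 5: ACA Thr / ACA Thr — identical.
Codon 6: GGG Gly / GGU Gly — synonymous.
Codon 7: CCU Pro / CCC Pro — synonymous.
Codon 8: UGG Trp / CCA Pro — nonsynonymous.
Codon 9: GCA Ala / ACG Thr — nonsynonymous.
Nonsynonymous differences: 5.

5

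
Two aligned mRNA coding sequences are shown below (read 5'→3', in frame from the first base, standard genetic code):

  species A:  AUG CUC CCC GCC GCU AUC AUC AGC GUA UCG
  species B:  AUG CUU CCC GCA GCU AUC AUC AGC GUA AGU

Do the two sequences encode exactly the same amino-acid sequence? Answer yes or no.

Codon 1: AUG Met / AUG Met — identical.
Codon 2: CUC Leu / CUU Leu — synonymous.
Codon 3: CCC Pro / CCC Pro — identical.
Codon 4: GCC Ala / GCA Ala — synonymous.
Codon 5: GCU Ala / GCU Ala — identical.
Codon 6: AUC Ile / AUC Ile — identical.
Codon 7: AUC Ile / AUC Ile — identical.
Codon 8: AGC Ser / AGC Ser — identical.
Codon 9: GUA Val / GUA Val — identical.
Codon 10: UCG Ser / AGU Ser — synonymous.
Nonsynonymous differences: 0 → same protein.

yes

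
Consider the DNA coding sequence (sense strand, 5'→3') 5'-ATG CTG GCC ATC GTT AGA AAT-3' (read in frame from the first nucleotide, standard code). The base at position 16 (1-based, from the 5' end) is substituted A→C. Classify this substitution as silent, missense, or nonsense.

Position 16 falls in codon 6: AGA → Arg.
After the substitution the codon is CGA → Arg.
Both encode Arg, so the change is synonymous.

silent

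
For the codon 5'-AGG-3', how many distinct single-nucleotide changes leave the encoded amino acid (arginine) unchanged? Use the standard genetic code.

Position 1: CGG → 1 synonymous.
Position 2: none → 0 synonymous.
Position 3: AGA → 1 synonymous.
Total: 1 + 0 + 1 = 2.

2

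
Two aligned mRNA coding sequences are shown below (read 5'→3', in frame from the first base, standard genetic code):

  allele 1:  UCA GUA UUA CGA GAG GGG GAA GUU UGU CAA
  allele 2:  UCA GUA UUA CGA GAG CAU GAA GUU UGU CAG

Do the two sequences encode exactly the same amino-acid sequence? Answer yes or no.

Codon 1: UCA Ser / UCA Ser — identical.
Codon 2: GUA Val / GUA Val — identical.
Codon 3: UUA Leu / UUA Leu — identical.
Codon 4: CGA Arg / CGA Arg — identical.
Codon 5: GAG Glu / GAG Glu — identical.
Codon 6: GGG Gly / CAU His — nonsynonymous.
Codon 7: GAA Glu / GAA Glu — identical.
Codon 8: GUU Val / GUU Val — identical.
Codon 9: UGU Cys / UGU Cys — identical.
Codon 10: CAA Gln / CAG Gln — synonymous.
Nonsynonymous differences: 1 → different protein.

no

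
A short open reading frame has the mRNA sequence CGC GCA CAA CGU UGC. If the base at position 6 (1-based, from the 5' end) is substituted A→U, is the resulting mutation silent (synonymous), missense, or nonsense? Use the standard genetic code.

silent

Position 6 falls in codon 2: GCA → Ala.
After the substitution the codon is GCU → Ala.
Both encode Ala, so the change is synonymous.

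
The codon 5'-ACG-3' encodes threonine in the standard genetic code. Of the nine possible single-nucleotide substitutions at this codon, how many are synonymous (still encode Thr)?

3

Position 1: none → 0 synonymous.
Position 2: none → 0 synonymous.
Position 3: ACU, ACC, ACA → 3 synonymous.
Total: 0 + 0 + 3 = 3.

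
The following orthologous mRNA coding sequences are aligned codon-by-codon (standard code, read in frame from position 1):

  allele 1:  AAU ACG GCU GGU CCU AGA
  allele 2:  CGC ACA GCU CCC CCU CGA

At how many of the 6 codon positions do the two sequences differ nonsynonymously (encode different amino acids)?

Codon 1: AAU Asn / CGC Arg — nonsynonymous.
Codon 2: ACG Thr / ACA Thr — synonymous.
Codon 3: GCU Ala / GCU Ala — identical.
Codon 4: GGU Gly / CCC Pro — nonsynonymous.
Codon 5: CCU Pro / CCU Pro — identical.
Codon 6: AGA Arg / CGA Arg — synonymous.
Nonsynonymous differences: 2.

2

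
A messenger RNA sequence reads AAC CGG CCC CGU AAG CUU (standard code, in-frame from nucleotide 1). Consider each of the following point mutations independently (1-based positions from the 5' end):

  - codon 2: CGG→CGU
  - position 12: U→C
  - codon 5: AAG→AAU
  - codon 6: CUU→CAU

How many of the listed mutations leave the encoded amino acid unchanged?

Codon 2: CGG (Arg) → CGU (Arg) — synonymous.
Codon 4: CGU (Arg) → CGC (Arg) — synonymous.
Codon 5: AAG (Lys) → AAU (Asn) — missense.
Codon 6: CUU (Leu) → CAU (His) — missense.
Synonymous: 2 of 4.

2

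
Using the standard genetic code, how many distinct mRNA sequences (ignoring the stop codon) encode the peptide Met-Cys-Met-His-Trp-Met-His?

8

Met: 1 codon.
Cys: 2 codons.
Met: 1 codon.
His: 2 codons.
Trp: 1 codon.
Met: 1 codon.
His: 2 codons.
1 × 2 × 1 × 2 × 1 × 1 × 2 = 8.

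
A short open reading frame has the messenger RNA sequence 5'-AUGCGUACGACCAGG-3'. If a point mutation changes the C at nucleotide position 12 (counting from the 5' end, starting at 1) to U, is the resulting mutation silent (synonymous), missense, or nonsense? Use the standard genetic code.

silent

Position 12 falls in codon 4: ACC → Thr.
After the substitution the codon is ACU → Thr.
Both encode Thr, so the change is synonymous.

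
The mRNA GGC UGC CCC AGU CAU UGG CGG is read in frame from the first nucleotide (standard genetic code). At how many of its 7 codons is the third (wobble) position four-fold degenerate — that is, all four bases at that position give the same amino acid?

3

Codon 1 GGC (Gly): third position 4-fold.
Codon 2 UGC (Cys): third position 2-fold.
Codon 3 CCC (Pro): third position 4-fold.
Codon 4 AGU (Ser): third position 2-fold.
Codon 5 CAU (His): third position 2-fold.
Codon 6 UGG (Trp): third position 1-fold.
Codon 7 CGG (Arg): third position 4-fold.
Four-fold degenerate third positions: 3.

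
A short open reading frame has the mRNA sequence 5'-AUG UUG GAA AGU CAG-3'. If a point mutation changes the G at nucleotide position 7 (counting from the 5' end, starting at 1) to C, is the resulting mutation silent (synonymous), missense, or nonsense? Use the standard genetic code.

missense

Position 7 falls in codon 3: GAA → Glu.
After the substitution the codon is CAA → Gln.
Glu ≠ Gln, so this is a missense mutation.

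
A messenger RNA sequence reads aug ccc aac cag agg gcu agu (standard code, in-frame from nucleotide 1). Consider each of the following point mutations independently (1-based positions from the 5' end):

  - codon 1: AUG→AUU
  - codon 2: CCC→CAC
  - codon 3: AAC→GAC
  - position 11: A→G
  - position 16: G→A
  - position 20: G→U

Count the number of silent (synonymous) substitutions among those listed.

Codon 1: AUG (Met) → AUU (Ile) — missense.
Codon 2: CCC (Pro) → CAC (His) — missense.
Codon 3: AAC (Asn) → GAC (Asp) — missense.
Codon 4: CAG (Gln) → CGG (Arg) — missense.
Codon 6: GCU (Ala) → ACU (Thr) — missense.
Codon 7: AGU (Ser) → AUU (Ile) — missense.
Synonymous: 0 of 6.

0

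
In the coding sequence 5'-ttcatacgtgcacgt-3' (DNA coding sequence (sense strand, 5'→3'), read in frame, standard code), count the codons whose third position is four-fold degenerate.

Codon 1 TTC (Phe): third position 2-fold.
Codon 2 ATA (Ile): third position 3-fold.
Codon 3 CGT (Arg): third position 4-fold.
Codon 4 GCA (Ala): third position 4-fold.
Codon 5 CGT (Arg): third position 4-fold.
Four-fold degenerate third positions: 3.

3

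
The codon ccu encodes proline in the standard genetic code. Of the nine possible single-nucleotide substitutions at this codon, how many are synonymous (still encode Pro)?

3

Position 1: none → 0 synonymous.
Position 2: none → 0 synonymous.
Position 3: CCC, CCA, CCG → 3 synonymous.
Total: 0 + 0 + 3 = 3.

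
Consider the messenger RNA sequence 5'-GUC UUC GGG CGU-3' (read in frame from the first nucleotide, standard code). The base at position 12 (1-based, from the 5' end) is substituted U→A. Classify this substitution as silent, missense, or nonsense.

Position 12 falls in codon 4: CGU → Arg.
After the substitution the codon is CGA → Arg.
Both encode Arg, so the change is synonymous.

silent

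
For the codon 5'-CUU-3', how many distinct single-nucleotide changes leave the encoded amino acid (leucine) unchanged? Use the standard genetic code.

3

Position 1: none → 0 synonymous.
Position 2: none → 0 synonymous.
Position 3: CUC, CUA, CUG → 3 synonymous.
Total: 0 + 0 + 3 = 3.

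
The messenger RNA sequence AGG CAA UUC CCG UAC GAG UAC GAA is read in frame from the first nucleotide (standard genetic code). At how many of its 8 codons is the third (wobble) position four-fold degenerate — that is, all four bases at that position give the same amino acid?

Codon 1 AGG (Arg): third position 2-fold.
Codon 2 CAA (Gln): third position 2-fold.
Codon 3 UUC (Phe): third position 2-fold.
Codon 4 CCG (Pro): third position 4-fold.
Codon 5 UAC (Tyr): third position 2-fold.
Codon 6 GAG (Glu): third position 2-fold.
Codon 7 UAC (Tyr): third position 2-fold.
Codon 8 GAA (Glu): third position 2-fold.
Four-fold degenerate third positions: 1.

1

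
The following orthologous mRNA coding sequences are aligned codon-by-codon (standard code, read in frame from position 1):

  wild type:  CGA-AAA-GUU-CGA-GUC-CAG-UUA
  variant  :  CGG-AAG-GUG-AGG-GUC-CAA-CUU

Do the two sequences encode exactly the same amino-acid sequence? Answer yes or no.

yes

Codon 1: CGA Arg / CGG Arg — synonymous.
Codon 2: AAA Lys / AAG Lys — synonymous.
Codon 3: GUU Val / GUG Val — synonymous.
Codon 4: CGA Arg / AGG Arg — synonymous.
Codon 5: GUC Val / GUC Val — identical.
Codon 6: CAG Gln / CAA Gln — synonymous.
Codon 7: UUA Leu / CUU Leu — synonymous.
Nonsynonymous differences: 0 → same protein.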